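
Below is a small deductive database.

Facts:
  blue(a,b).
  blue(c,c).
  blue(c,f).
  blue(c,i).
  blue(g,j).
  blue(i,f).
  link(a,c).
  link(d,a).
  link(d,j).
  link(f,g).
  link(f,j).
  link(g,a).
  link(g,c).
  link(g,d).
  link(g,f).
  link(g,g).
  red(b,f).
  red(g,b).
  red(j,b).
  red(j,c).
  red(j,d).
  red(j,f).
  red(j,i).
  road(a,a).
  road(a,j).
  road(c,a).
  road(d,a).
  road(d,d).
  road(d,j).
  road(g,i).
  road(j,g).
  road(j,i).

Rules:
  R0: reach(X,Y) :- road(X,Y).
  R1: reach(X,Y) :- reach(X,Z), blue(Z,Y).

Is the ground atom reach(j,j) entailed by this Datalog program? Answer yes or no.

round 1: derive reach(a,a) via R0 from road(a,a)
round 1: derive reach(a,j) via R0 from road(a,j)
round 1: derive reach(c,a) via R0 from road(c,a)
round 1: derive reach(d,a) via R0 from road(d,a)
round 1: derive reach(d,d) via R0 from road(d,d)
round 1: derive reach(d,j) via R0 from road(d,j)
round 1: derive reach(g,i) via R0 from road(g,i)
round 1: derive reach(j,g) via R0 from road(j,g)
round 1: derive reach(j,i) via R0 from road(j,i)
round 2: derive reach(a,b) via R1 from reach(a,a), blue(a,b)
round 2: derive reach(c,b) via R1 from reach(c,a), blue(a,b)
round 2: derive reach(d,b) via R1 from reach(d,a), blue(a,b)
round 2: derive reach(g,f) via R1 from reach(g,i), blue(i,f)
round 2: derive reach(j,f) via R1 from reach(j,i), blue(i,f)
round 2: derive reach(j,j) via R1 from reach(j,g), blue(g,j)

yes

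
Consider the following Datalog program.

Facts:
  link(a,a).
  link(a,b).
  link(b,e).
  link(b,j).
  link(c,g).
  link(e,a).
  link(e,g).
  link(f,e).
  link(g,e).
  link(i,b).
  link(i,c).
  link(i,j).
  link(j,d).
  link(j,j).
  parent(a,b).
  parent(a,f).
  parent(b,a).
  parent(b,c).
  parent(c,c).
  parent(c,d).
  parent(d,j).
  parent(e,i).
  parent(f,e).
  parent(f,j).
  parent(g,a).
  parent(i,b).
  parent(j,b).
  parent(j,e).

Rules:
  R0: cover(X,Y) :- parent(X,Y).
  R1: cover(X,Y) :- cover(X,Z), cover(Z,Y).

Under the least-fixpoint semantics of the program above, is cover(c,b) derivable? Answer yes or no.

round 1: derive cover(a,b) via R0 from parent(a,b)
round 1: derive cover(a,f) via R0 from parent(a,f)
round 1: derive cover(b,a) via R0 from parent(b,a)
round 1: derive cover(b,c) via R0 from parent(b,c)
round 1: derive cover(c,c) via R0 from parent(c,c)
round 1: derive cover(c,d) via R0 from parent(c,d)
round 1: derive cover(d,j) via R0 from parent(d,j)
round 1: derive cover(e,i) via R0 from parent(e,i)
round 1: derive cover(f,e) via R0 from parent(f,e)
round 1: derive cover(f,j) via R0 from parent(f,j)
round 1: derive cover(g,a) via R0 from parent(g,a)
round 1: derive cover(i,b) via R0 from parent(i,b)
round 1: derive cover(j,b) via R0 from parent(j,b)
round 1: derive cover(j,e) via R0 from parent(j,e)
round 2: derive cover(a,a) via R1 from cover(a,b), cover(b,a)
round 2: derive cover(a,c) via R1 from cover(a,b), cover(b,c)
round 2: derive cover(a,e) via R1 from cover(a,f), cover(f,e)
round 2: derive cover(a,j) via R1 from cover(a,f), cover(f,j)
round 2: derive cover(b,b) via R1 from cover(b,a), cover(a,b)
round 2: derive cover(b,d) via R1 from cover(b,c), cover(c,d)
round 2: derive cover(b,f) via R1 from cover(b,a), cover(a,f)
round 2: derive cover(c,j) via R1 from cover(c,d), cover(d,j)
round 2: derive cover(d,b) via R1 from cover(d,j), cover(j,b)
round 2: derive cover(d,e) via R1 from cover(d,j), cover(j,e)
round 2: derive cover(e,b) via R1 from cover(e,i), cover(i,b)
round 2: derive cover(f,b) via R1 from cover(f,j), cover(j,b)
round 2: derive cover(f,i) via R1 from cover(f,e), cover(e,i)
round 2: derive cover(g,b) via R1 from cover(g,a), cover(a,b)
round 2: derive cover(g,f) via R1 from cover(g,a), cover(a,f)
round 2: derive cover(i,a) via R1 from cover(i,b), cover(b,a)
round 2: derive cover(i,c) via R1 from cover(i,b), cover(b,c)
round 2: derive cover(j,a) via R1 from cover(j,b), cover(b,a)
round 2: derive cover(j,c) via R1 from cover(j,b), cover(b,c)
round 2: derive cover(j,i) via R1 from cover(j,e), cover(e,i)
round 3: derive cover(a,d) via R1 from cover(a,b), cover(b,d)
round 3: derive cover(a,i) via R1 from cover(a,e), cover(e,i)
round 3: derive cover(b,e) via R1 from cover(b,a), cover(a,e)
round 3: derive cover(b,i) via R1 from cover(b,f), cover(f,i)
round 3: derive cover(b,j) via R1 from cover(b,a), cover(a,j)
round 3: derive cover(c,a) via R1 from cover(c,j), cover(j,a)
round 3: derive cover(c,b) via R1 from cover(c,d), cover(d,b)
round 3: derive cover(c,e) via R1 from cover(c,d), cover(d,e)
round 3: derive cover(c,i) via R1 from cover(c,j), cover(j,i)
round 3: derive cover(d,a) via R1 from cover(d,b), cover(b,a)
round 3: derive cover(d,c) via R1 from cover(d,b), cover(b,c)
round 3: derive cover(d,d) via R1 from cover(d,b), cover(b,d)
round 3: derive cover(d,f) via R1 from cover(d,b), cover(b,f)
round 3: derive cover(d,i) via R1 from cover(d,e), cover(e,i)
round 3: derive cover(e,a) via R1 from cover(e,b), cover(b,a)
round 3: derive cover(e,c) via R1 from cover(e,b), cover(b,c)
round 3: derive cover(e,d) via R1 from cover(e,b), cover(b,d)
round 3: derive cover(e,f) via R1 from cover(e,b), cover(b,f)
round 3: derive cover(f,a) via R1 from cover(f,b), cover(b,a)
round 3: derive cover(f,c) via R1 from cover(f,b), cover(b,c)
round 3: derive cover(f,d) via R1 from cover(f,b), cover(b,d)
round 3: derive cover(f,f) via R1 from cover(f,b), cover(b,f)
round 3: derive cover(g,c) via R1 from cover(g,a), cover(a,c)
round 3: derive cover(g,d) via R1 from cover(g,b), cover(b,d)
round 3: derive cover(g,e) via R1 from cover(g,a), cover(a,e)
round 3: derive cover(g,i) via R1 from cover(g,f), cover(f,i)
round 3: derive cover(g,j) via R1 from cover(g,a), cover(a,j)
round 3: derive cover(i,d) via R1 from cover(i,b), cover(b,d)
round 3: derive cover(i,e) via R1 from cover(i,a), cover(a,e)
round 3: derive cover(i,f) via R1 from cover(i,a), cover(a,f)
round 3: derive cover(i,j) via R1 from cover(i,a), cover(a,j)
round 3: derive cover(j,d) via R1 from cover(j,b), cover(b,d)
round 3: derive cover(j,f) via R1 from cover(j,a), cover(a,f)
round 3: derive cover(j,j) via R1 from cover(j,a), cover(a,j)
round 4: derive cover(c,f) via R1 from cover(c,a), cover(a,f)
round 4: derive cover(e,e) via R1 from cover(e,a), cover(a,e)
round 4: derive cover(e,j) via R1 from cover(e,a), cover(a,j)
round 4: derive cover(i,i) via R1 from cover(i,a), cover(a,i)

yes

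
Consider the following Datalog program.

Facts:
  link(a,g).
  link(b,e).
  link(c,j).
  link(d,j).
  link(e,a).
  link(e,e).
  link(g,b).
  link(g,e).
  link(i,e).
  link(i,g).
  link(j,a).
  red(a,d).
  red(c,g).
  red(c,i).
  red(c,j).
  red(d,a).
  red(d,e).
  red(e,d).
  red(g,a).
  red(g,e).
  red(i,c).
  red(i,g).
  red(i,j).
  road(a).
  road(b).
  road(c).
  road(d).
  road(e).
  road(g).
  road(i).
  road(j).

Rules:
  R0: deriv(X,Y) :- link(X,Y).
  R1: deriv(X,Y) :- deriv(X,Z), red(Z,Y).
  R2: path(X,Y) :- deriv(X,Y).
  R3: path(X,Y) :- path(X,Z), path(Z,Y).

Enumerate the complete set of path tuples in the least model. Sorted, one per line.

round 1: derive deriv(a,g) via R0 from link(a,g)
round 1: derive deriv(b,e) via R0 from link(b,e)
round 1: derive deriv(c,j) via R0 from link(c,j)
round 1: derive deriv(d,j) via R0 from link(d,j)
round 1: derive deriv(e,a) via R0 from link(e,a)
round 1: derive deriv(e,e) via R0 from link(e,e)
round 1: derive deriv(g,b) via R0 from link(g,b)
round 1: derive deriv(g,e) via R0 from link(g,e)
round 1: derive deriv(i,e) via R0 from link(i,e)
round 1: derive deriv(i,g) via R0 from link(i,g)
round 1: derive deriv(j,a) via R0 from link(j,a)
round 2: derive deriv(a,a) via R1 from deriv(a,g), red(g,a)
round 2: derive deriv(a,e) via R1 from deriv(a,g), red(g,e)
round 2: derive deriv(b,d) via R1 from deriv(b,e), red(e,d)
round 2: derive deriv(e,d) via R1 from deriv(e,a), red(a,d)
round 2: derive deriv(g,d) via R1 from deriv(g,e), red(e,d)
round 2: derive deriv(i,a) via R1 from deriv(i,g), red(g,a)
round 2: derive deriv(i,d) via R1 from deriv(i,e), red(e,d)
round 2: derive deriv(j,d) via R1 from deriv(j,a), red(a,d)
round 2: derive path(a,g) via R2 from deriv(a,g)
round 2: derive path(b,e) via R2 from deriv(b,e)
round 2: derive path(c,j) via R2 from deriv(c,j)
round 2: derive path(d,j) via R2 from deriv(d,j)
round 2: derive path(e,a) via R2 from deriv(e,a)
round 2: derive path(e,e) via R2 from deriv(e,e)
round 2: derive path(g,b) via R2 from deriv(g,b)
round 2: derive path(g,e) via R2 from deriv(g,e)
round 2: derive path(i,e) via R2 from deriv(i,e)
round 2: derive path(i,g) via R2 from deriv(i,g)
round 2: derive path(j,a) via R2 from deriv(j,a)
round 3: derive deriv(a,d) via R1 from deriv(a,a), red(a,d)
round 3: derive deriv(b,a) via R1 from deriv(b,d), red(d,a)
round 3: derive deriv(g,a) via R1 from deriv(g,d), red(d,a)
round 3: derive deriv(j,e) via R1 from deriv(j,d), red(d,e)
round 3: derive path(a,a) via R2 from deriv(a,a)
round 3: derive path(a,e) via R2 from deriv(a,e)
round 3: derive path(b,d) via R2 from deriv(b,d)
round 3: derive path(e,d) via R2 from deriv(e,d)
round 3: derive path(g,d) via R2 from deriv(g,d)
round 3: derive path(i,a) via R2 from deriv(i,a)
round 3: derive path(i,d) via R2 from deriv(i,d)
round 3: derive path(j,d) via R2 from deriv(j,d)
round 3: derive path(a,b) via R3 from path(a,g), path(g,b)
round 3: derive path(b,a) via R3 from path(b,e), path(e,a)
round 3: derive path(c,a) via R3 from path(c,j), path(j,a)
round 3: derive path(d,a) via R3 from path(d,j), path(j,a)
round 3: derive path(e,g) via R3 from path(e,a), path(a,g)
round 3: derive path(g,a) via R3 from path(g,e), path(e,a)
round 3: derive path(i,b) via R3 from path(i,g), path(g,b)
round 3: derive path(j,g) via R3 from path(j,a), path(a,g)
round 4: derive path(a,d) via R2 from deriv(a,d)
round 4: derive path(j,e) via R2 from deriv(j,e)
round 4: derive path(b,b) via R3 from path(b,a), path(a,b)
round 4: derive path(b,g) via R3 from path(b,a), path(a,g)
round 4: derive path(b,j) via R3 from path(b,d), path(d,j)
round 4: derive path(c,b) via R3 from path(c,a), path(a,b)
round 4: derive path(c,d) via R3 from path(c,j), path(j,d)
round 4: derive path(c,e) via R3 from path(c,a), path(a,e)
round 4: derive path(c,g) via R3 from path(c,a), path(a,g)
round 4: derive path(d,b) via R3 from path(d,a), path(a,b)
round 4: derive path(d,d) via R3 from path(d,j), path(j,d)
round 4: derive path(d,e) via R3 from path(d,a), path(a,e)
round 4: derive path(d,g) via R3 from path(d,a), path(a,g)
round 4: derive path(e,b) via R3 from path(e,a), path(a,b)
round 4: derive path(e,j) via R3 from path(e,d), path(d,j)
round 4: derive path(g,g) via R3 from path(g,a), path(a,g)
round 4: derive path(g,j) via R3 from path(g,d), path(d,j)
round 4: derive path(i,j) via R3 from path(i,d), path(d,j)
round 4: derive path(j,b) via R3 from path(j,a), path(a,b)
round 4: derive path(j,j) via R3 from path(j,d), path(d,j)
round 5: derive path(a,j) via R3 from path(a,b), path(b,j)

path(a,a)
path(a,b)
path(a,d)
path(a,e)
path(a,g)
path(a,j)
path(b,a)
path(b,b)
path(b,d)
path(b,e)
path(b,g)
path(b,j)
path(c,a)
path(c,b)
path(c,d)
path(c,e)
path(c,g)
path(c,j)
path(d,a)
path(d,b)
path(d,d)
path(d,e)
path(d,g)
path(d,j)
path(e,a)
path(e,b)
path(e,d)
path(e,e)
path(e,g)
path(e,j)
path(g,a)
path(g,b)
path(g,d)
path(g,e)
path(g,g)
path(g,j)
path(i,a)
path(i,b)
path(i,d)
path(i,e)
path(i,g)
path(i,j)
path(j,a)
path(j,b)
path(j,d)
path(j,e)
path(j,g)
path(j,j)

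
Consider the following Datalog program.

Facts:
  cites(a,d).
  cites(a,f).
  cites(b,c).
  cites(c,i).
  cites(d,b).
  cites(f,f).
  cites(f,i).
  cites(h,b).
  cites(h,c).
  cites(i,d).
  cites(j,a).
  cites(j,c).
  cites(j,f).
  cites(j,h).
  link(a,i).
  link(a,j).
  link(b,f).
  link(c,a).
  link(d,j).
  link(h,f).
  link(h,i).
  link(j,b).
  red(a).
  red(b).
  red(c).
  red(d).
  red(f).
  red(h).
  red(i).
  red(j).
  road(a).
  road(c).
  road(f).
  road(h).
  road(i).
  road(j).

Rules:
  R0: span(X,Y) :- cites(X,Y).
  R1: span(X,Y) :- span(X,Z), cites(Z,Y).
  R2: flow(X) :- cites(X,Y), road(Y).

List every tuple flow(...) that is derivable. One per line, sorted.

flow(a)
flow(b)
flow(c)
flow(f)
flow(h)
flow(j)

round 1: derive flow(a) via R2 from cites(a,f), road(f)
round 1: derive flow(b) via R2 from cites(b,c), road(c)
round 1: derive flow(c) via R2 from cites(c,i), road(i)
round 1: derive flow(f) via R2 from cites(f,f), road(f)
round 1: derive flow(h) via R2 from cites(h,c), road(c)
round 1: derive flow(j) via R2 from cites(j,a), road(a)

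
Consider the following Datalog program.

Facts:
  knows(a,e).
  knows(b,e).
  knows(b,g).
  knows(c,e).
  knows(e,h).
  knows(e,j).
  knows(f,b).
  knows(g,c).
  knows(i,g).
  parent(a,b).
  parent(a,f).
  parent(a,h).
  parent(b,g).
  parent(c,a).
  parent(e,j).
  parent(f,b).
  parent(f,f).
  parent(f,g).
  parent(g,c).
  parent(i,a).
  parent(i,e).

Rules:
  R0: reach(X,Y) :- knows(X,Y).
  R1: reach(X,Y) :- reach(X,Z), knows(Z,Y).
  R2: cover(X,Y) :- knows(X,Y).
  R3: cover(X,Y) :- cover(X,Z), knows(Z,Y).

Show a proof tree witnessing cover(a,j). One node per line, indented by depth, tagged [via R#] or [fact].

round 1: derive cover(a,e) via R2 from knows(a,e)
round 1: derive cover(b,e) via R2 from knows(b,e)
round 1: derive cover(b,g) via R2 from knows(b,g)
round 1: derive cover(c,e) via R2 from knows(c,e)
round 1: derive cover(e,h) via R2 from knows(e,h)
round 1: derive cover(e,j) via R2 from knows(e,j)
round 1: derive cover(f,b) via R2 from knows(f,b)
round 1: derive cover(g,c) via R2 from knows(g,c)
round 1: derive cover(i,g) via R2 from knows(i,g)
round 2: derive cover(a,h) via R3 from cover(a,e), knows(e,h)
round 2: derive cover(a,j) via R3 from cover(a,e), knows(e,j)
round 2: derive cover(b,c) via R3 from cover(b,g), knows(g,c)
round 2: derive cover(b,h) via R3 from cover(b,e), knows(e,h)
round 2: derive cover(b,j) via R3 from cover(b,e), knows(e,j)
round 2: derive cover(c,h) via R3 from cover(c,e), knows(e,h)
round 2: derive cover(c,j) via R3 from cover(c,e), knows(e,j)
round 2: derive cover(f,e) via R3 from cover(f,b), knows(b,e)
round 2: derive cover(f,g) via R3 from cover(f,b), knows(b,g)
round 2: derive cover(g,e) via R3 from cover(g,c), knows(c,e)
round 2: derive cover(i,c) via R3 from cover(i,g), knows(g,c)
round 3: derive cover(f,c) via R3 from cover(f,g), knows(g,c)
round 3: derive cover(f,h) via R3 from cover(f,e), knows(e,h)
round 3: derive cover(f,j) via R3 from cover(f,e), knows(e,j)
round 3: derive cover(g,h) via R3 from cover(g,e), knows(e,h)
round 3: derive cover(g,j) via R3 from cover(g,e), knows(e,j)
round 3: derive cover(i,e) via R3 from cover(i,c), knows(c,e)
round 4: derive cover(i,h) via R3 from cover(i,e), knows(e,h)
round 4: derive cover(i,j) via R3 from cover(i,e), knows(e,j)

cover(a,j)  [via R3]
  cover(a,e)  [via R2]
    knows(a,e)  [fact]
  knows(e,j)  [fact]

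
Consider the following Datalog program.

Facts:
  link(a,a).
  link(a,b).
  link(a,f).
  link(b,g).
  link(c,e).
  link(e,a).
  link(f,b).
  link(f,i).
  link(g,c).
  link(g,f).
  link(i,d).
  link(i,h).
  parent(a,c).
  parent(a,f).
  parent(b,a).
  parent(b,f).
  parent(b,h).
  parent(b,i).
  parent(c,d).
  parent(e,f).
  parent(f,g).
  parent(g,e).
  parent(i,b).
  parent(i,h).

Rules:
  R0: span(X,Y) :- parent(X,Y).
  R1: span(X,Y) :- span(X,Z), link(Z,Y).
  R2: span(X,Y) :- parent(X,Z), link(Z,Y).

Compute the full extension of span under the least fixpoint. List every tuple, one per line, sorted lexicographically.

round 1: derive span(a,c) via R0 from parent(a,c)
round 1: derive span(a,f) via R0 from parent(a,f)
round 1: derive span(b,a) via R0 from parent(b,a)
round 1: derive span(b,f) via R0 from parent(b,f)
round 1: derive span(b,h) via R0 from parent(b,h)
round 1: derive span(b,i) via R0 from parent(b,i)
round 1: derive span(c,d) via R0 from parent(c,d)
round 1: derive span(e,f) via R0 from parent(e,f)
round 1: derive span(f,g) via R0 from parent(f,g)
round 1: derive span(g,e) via R0 from parent(g,e)
round 1: derive span(i,b) via R0 from parent(i,b)
round 1: derive span(i,h) via R0 from parent(i,h)
round 1: derive span(a,b) via R2 from parent(a,f), link(f,b)
round 1: derive span(a,e) via R2 from parent(a,c), link(c,e)
round 1: derive span(a,i) via R2 from parent(a,f), link(f,i)
round 1: derive span(b,b) via R2 from parent(b,a), link(a,b)
round 1: derive span(b,d) via R2 from parent(b,i), link(i,d)
round 1: derive span(e,b) via R2 from parent(e,f), link(f,b)
round 1: derive span(e,i) via R2 from parent(e,f), link(f,i)
round 1: derive span(f,c) via R2 from parent(f,g), link(g,c)
round 1: derive span(f,f) via R2 from parent(f,g), link(g,f)
round 1: derive span(g,a) via R2 from parent(g,e), link(e,a)
round 1: derive span(i,g) via R2 from parent(i,b), link(b,g)
round 2: derive span(a,a) via R1 from span(a,e), link(e,a)
round 2: derive span(a,d) via R1 from span(a,i), link(i,d)
round 2: derive span(a,g) via R1 from span(a,b), link(b,g)
round 2: derive span(a,h) via R1 from span(a,i), link(i,h)
round 2: derive span(b,g) via R1 from span(b,b), link(b,g)
round 2: derive span(e,d) via R1 from span(e,i), link(i,d)
round 2: derive span(e,g) via R1 from span(e,b), link(b,g)
round 2: derive span(e,h) via R1 from span(e,i), link(i,h)
round 2: derive span(f,b) via R1 from span(f,f), link(f,b)
round 2: derive span(f,e) via R1 from span(f,c), link(c,e)
round 2: derive span(f,i) via R1 from span(f,f), link(f,i)
round 2: derive span(g,b) via R1 from span(g,a), link(a,b)
round 2: derive span(g,f) via R1 from span(g,a), link(a,f)
round 2: derive span(i,c) via R1 from span(i,g), link(g,c)
round 2: derive span(i,f) via R1 from span(i,g), link(g,f)
round 3: derive span(b,c) via R1 from span(b,g), link(g,c)
round 3: derive span(e,c) via R1 from span(e,g), link(g,c)
round 3: derive span(f,a) via R1 from span(f,e), link(e,a)
round 3: derive span(f,d) via R1 from span(f,i), link(i,d)
round 3: derive span(f,h) via R1 from span(f,i), link(i,h)
round 3: derive span(g,g) via R1 from span(g,b), link(b,g)
round 3: derive span(g,i) via R1 from span(g,f), link(f,i)
round 3: derive span(i,e) via R1 from span(i,c), link(c,e)
round 3: derive span(i,i) via R1 from span(i,f), link(f,i)
round 4: derive span(b,e) via R1 from span(b,c), link(c,e)
round 4: derive span(e,e) via R1 from span(e,c), link(c,e)
round 4: derive span(g,c) via R1 from span(g,g), link(g,c)
round 4: derive span(g,d) via R1 from span(g,i), link(i,d)
round 4: derive span(g,h) via R1 from span(g,i), link(i,h)
round 4: derive span(i,a) via R1 from span(i,e), link(e,a)
round 4: derive span(i,d) via R1 from span(i,i), link(i,d)
round 5: derive span(e,a) via R1 from span(e,e), link(e,a)

span(a,a)
span(a,b)
span(a,c)
span(a,d)
span(a,e)
span(a,f)
span(a,g)
span(a,h)
span(a,i)
span(b,a)
span(b,b)
span(b,c)
span(b,d)
span(b,e)
span(b,f)
span(b,g)
span(b,h)
span(b,i)
span(c,d)
span(e,a)
span(e,b)
span(e,c)
span(e,d)
span(e,e)
span(e,f)
span(e,g)
span(e,h)
span(e,i)
span(f,a)
span(f,b)
span(f,c)
span(f,d)
span(f,e)
span(f,f)
span(f,g)
span(f,h)
span(f,i)
span(g,a)
span(g,b)
span(g,c)
span(g,d)
span(g,e)
span(g,f)
span(g,g)
span(g,h)
span(g,i)
span(i,a)
span(i,b)
span(i,c)
span(i,d)
span(i,e)
span(i,f)
span(i,g)
span(i,h)
span(i,i)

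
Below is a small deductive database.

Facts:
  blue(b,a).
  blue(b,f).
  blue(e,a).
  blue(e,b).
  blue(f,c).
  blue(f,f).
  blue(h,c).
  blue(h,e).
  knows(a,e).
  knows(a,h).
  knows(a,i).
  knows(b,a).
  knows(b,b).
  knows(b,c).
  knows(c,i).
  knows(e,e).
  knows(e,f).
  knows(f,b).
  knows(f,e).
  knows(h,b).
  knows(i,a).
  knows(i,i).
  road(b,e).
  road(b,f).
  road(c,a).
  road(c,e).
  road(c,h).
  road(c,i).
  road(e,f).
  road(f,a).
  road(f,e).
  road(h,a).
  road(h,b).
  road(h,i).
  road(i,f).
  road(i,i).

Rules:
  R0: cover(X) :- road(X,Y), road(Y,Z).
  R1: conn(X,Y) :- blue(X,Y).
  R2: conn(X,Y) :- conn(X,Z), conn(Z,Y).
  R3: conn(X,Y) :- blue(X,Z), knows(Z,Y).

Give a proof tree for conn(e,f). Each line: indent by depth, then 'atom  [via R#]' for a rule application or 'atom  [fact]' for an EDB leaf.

round 1: derive conn(b,a) via R1 from blue(b,a)
round 1: derive conn(b,f) via R1 from blue(b,f)
round 1: derive conn(e,a) via R1 from blue(e,a)
round 1: derive conn(e,b) via R1 from blue(e,b)
round 1: derive conn(f,c) via R1 from blue(f,c)
round 1: derive conn(f,f) via R1 from blue(f,f)
round 1: derive conn(h,c) via R1 from blue(h,c)
round 1: derive conn(h,e) via R1 from blue(h,e)
round 1: derive conn(b,b) via R3 from blue(b,f), knows(f,b)
round 1: derive conn(b,e) via R3 from blue(b,a), knows(a,e)
round 1: derive conn(b,h) via R3 from blue(b,a), knows(a,h)
round 1: derive conn(b,i) via R3 from blue(b,a), knows(a,i)
round 1: derive conn(e,c) via R3 from blue(e,b), knows(b,c)
round 1: derive conn(e,e) via R3 from blue(e,a), knows(a,e)
round 1: derive conn(e,h) via R3 from blue(e,a), knows(a,h)
round 1: derive conn(e,i) via R3 from blue(e,a), knows(a,i)
round 1: derive conn(f,b) via R3 from blue(f,f), knows(f,b)
round 1: derive conn(f,e) via R3 from blue(f,f), knows(f,e)
round 1: derive conn(f,i) via R3 from blue(f,c), knows(c,i)
round 1: derive conn(h,f) via R3 from blue(h,e), knows(e,f)
round 1: derive conn(h,i) via R3 from blue(h,c), knows(c,i)
round 2: derive conn(b,c) via R2 from conn(b,e), conn(e,c)
round 2: derive conn(e,f) via R2 from conn(e,b), conn(b,f)
round 2: derive conn(f,a) via R2 from conn(f,b), conn(b,a)
round 2: derive conn(f,h) via R2 from conn(f,b), conn(b,h)
round 2: derive conn(h,a) via R2 from conn(h,e), conn(e,a)
round 2: derive conn(h,b) via R2 from conn(h,e), conn(e,b)
round 2: derive conn(h,h) via R2 from conn(h,e), conn(e,h)

conn(e,f)  [via R2]
  conn(e,b)  [via R1]
    blue(e,b)  [fact]
  conn(b,f)  [via R1]
    blue(b,f)  [fact]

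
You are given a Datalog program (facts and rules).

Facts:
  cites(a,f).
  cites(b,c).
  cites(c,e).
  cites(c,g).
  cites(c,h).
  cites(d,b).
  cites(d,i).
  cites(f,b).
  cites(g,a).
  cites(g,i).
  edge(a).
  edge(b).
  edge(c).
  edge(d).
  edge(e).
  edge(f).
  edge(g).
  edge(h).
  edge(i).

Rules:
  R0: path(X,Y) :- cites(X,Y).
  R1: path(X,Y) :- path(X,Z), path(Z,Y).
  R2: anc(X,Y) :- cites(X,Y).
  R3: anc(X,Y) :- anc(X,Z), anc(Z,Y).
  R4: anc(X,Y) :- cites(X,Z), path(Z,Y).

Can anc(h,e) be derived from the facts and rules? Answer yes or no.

round 1: derive path(a,f) via R0 from cites(a,f)
round 1: derive path(b,c) via R0 from cites(b,c)
round 1: derive path(c,e) via R0 from cites(c,e)
round 1: derive path(c,g) via R0 from cites(c,g)
round 1: derive path(c,h) via R0 from cites(c,h)
round 1: derive path(d,b) via R0 from cites(d,b)
round 1: derive path(d,i) via R0 from cites(d,i)
round 1: derive path(f,b) via R0 from cites(f,b)
round 1: derive path(g,a) via R0 from cites(g,a)
round 1: derive path(g,i) via R0 from cites(g,i)
round 1: derive anc(a,f) via R2 from cites(a,f)
round 1: derive anc(b,c) via R2 from cites(b,c)
round 1: derive anc(c,e) via R2 from cites(c,e)
round 1: derive anc(c,g) via R2 from cites(c,g)
round 1: derive anc(c,h) via R2 from cites(c,h)
round 1: derive anc(d,b) via R2 from cites(d,b)
round 1: derive anc(d,i) via R2 from cites(d,i)
round 1: derive anc(f,b) via R2 from cites(f,b)
round 1: derive anc(g,a) via R2 from cites(g,a)
round 1: derive anc(g,i) via R2 from cites(g,i)
round 2: derive path(a,b) via R1 from path(a,f), path(f,b)
round 2: derive path(b,e) via R1 from path(b,c), path(c,e)
round 2: derive path(b,g) via R1 from path(b,c), path(c,g)
round 2: derive path(b,h) via R1 from path(b,c), path(c,h)
round 2: derive path(c,a) via R1 from path(c,g), path(g,a)
round 2: derive path(c,i) via R1 from path(c,g), path(g,i)
round 2: derive path(d,c) via R1 from path(d,b), path(b,c)
round 2: derive path(f,c) via R1 from path(f,b), path(b,c)
round 2: derive path(g,f) via R1 from path(g,a), path(a,f)
round 2: derive anc(a,b) via R3 from anc(a,f), anc(f,b)
round 2: derive anc(b,e) via R3 from anc(b,c), anc(c,e)
round 2: derive anc(b,g) via R3 from anc(b,c), anc(c,g)
round 2: derive anc(b,h) via R3 from anc(b,c), anc(c,h)
round 2: derive anc(c,a) via R3 from anc(c,g), anc(g,a)
round 2: derive anc(c,i) via R3 from anc(c,g), anc(g,i)
round 2: derive anc(d,c) via R3 from anc(d,b), anc(b,c)
round 2: derive anc(f,c) via R3 from anc(f,b), anc(b,c)
round 2: derive anc(g,f) via R3 from anc(g,a), anc(a,f)
round 3: derive path(a,c) via R1 from path(a,b), path(b,c)
round 3: derive path(a,e) via R1 from path(a,b), path(b,e)
round 3: derive path(a,g) via R1 from path(a,b), path(b,g)
round 3: derive path(a,h) via R1 from path(a,b), path(b,h)
round 3: derive path(b,a) via R1 from path(b,c), path(c,a)
round 3: derive path(b,f) via R1 from path(b,g), path(g,f)
round 3: derive path(b,i) via R1 from path(b,c), path(c,i)
round 3: derive path(c,b) via R1 from path(c,a), path(a,b)
round 3: derive path(c,f) via R1 from path(c,a), path(a,f)
round 3: derive path(d,a) via R1 from path(d,c), path(c,a)
round 3: derive path(d,e) via R1 from path(d,b), path(b,e)
round 3: derive path(d,g) via R1 from path(d,b), path(b,g)
round 3: derive path(d,h) via R1 from path(d,b), path(b,h)
round 3: derive path(f,a) via R1 from path(f,c), path(c,a)
round 3: derive path(f,e) via R1 from path(f,b), path(b,e)
round 3: derive path(f,g) via R1 from path(f,b), path(b,g)
round 3: derive path(f,h) via R1 from path(f,b), path(b,h)
round 3: derive path(f,i) via R1 from path(f,c), path(c,i)
round 3: derive path(g,b) via R1 from path(g,a), path(a,b)
round 3: derive path(g,c) via R1 from path(g,f), path(f,c)
round 3: derive anc(a,c) via R3 from anc(a,b), anc(b,c)
round 3: derive anc(a,e) via R3 from anc(a,b), anc(b,e)
round 3: derive anc(a,g) via R3 from anc(a,b), anc(b,g)
round 3: derive anc(a,h) via R3 from anc(a,b), anc(b,h)
round 3: derive anc(b,a) via R3 from anc(b,c), anc(c,a)
round 3: derive anc(b,f) via R3 from anc(b,g), anc(g,f)
round 3: derive anc(b,i) via R3 from anc(b,c), anc(c,i)
round 3: derive anc(c,b) via R3 from anc(c,a), anc(a,b)
round 3: derive anc(c,f) via R3 from anc(c,a), anc(a,f)
round 3: derive anc(d,a) via R3 from anc(d,c), anc(c,a)
round 3: derive anc(d,e) via R3 from anc(d,b), anc(b,e)
round 3: derive anc(d,g) via R3 from anc(d,b), anc(b,g)
round 3: derive anc(d,h) via R3 from anc(d,b), anc(b,h)
round 3: derive anc(f,a) via R3 from anc(f,c), anc(c,a)
round 3: derive anc(f,e) via R3 from anc(f,b), anc(b,e)
round 3: derive anc(f,g) via R3 from anc(f,b), anc(b,g)
round 3: derive anc(f,h) via R3 from anc(f,b), anc(b,h)
round 3: derive anc(f,i) via R3 from anc(f,c), anc(c,i)
round 3: derive anc(g,b) via R3 from anc(g,a), anc(a,b)
round 3: derive anc(g,c) via R3 from anc(g,f), anc(f,c)
round 4: derive path(a,a) via R1 from path(a,b), path(b,a)
round 4: derive path(a,i) via R1 from path(a,b), path(b,i)
round 4: derive path(b,b) via R1 from path(b,a), path(a,b)
round 4: derive path(c,c) via R1 from path(c,a), path(a,c)
round 4: derive path(d,f) via R1 from path(d,a), path(a,f)
round 4: derive path(f,f) via R1 from path(f,a), path(a,f)
round 4: derive path(g,e) via R1 from path(g,a), path(a,e)
round 4: derive path(g,g) via R1 from path(g,a), path(a,g)
round 4: derive path(g,h) via R1 from path(g,a), path(a,h)
round 4: derive anc(a,a) via R3 from anc(a,b), anc(b,a)
round 4: derive anc(a,i) via R3 from anc(a,b), anc(b,i)
round 4: derive anc(b,b) via R3 from anc(b,a), anc(a,b)
round 4: derive anc(c,c) via R3 from anc(c,a), anc(a,c)
round 4: derive anc(d,f) via R3 from anc(d,a), anc(a,f)
round 4: derive anc(f,f) via R3 from anc(f,a), anc(a,f)
round 4: derive anc(g,e) via R3 from anc(g,a), anc(a,e)
round 4: derive anc(g,g) via R3 from anc(g,a), anc(a,g)
round 4: derive anc(g,h) via R3 from anc(g,a), anc(a,h)

no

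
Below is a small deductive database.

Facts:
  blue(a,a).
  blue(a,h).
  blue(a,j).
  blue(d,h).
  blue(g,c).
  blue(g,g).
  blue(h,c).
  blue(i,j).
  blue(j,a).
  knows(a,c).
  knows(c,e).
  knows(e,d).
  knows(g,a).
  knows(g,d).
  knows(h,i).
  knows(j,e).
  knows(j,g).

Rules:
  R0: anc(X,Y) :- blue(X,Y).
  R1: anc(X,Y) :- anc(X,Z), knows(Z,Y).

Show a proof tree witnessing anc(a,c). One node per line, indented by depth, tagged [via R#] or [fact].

round 1: derive anc(a,a) via R0 from blue(a,a)
round 1: derive anc(a,h) via R0 from blue(a,h)
round 1: derive anc(a,j) via R0 from blue(a,j)
round 1: derive anc(d,h) via R0 from blue(d,h)
round 1: derive anc(g,c) via R0 from blue(g,c)
round 1: derive anc(g,g) via R0 from blue(g,g)
round 1: derive anc(h,c) via R0 from blue(h,c)
round 1: derive anc(i,j) via R0 from blue(i,j)
round 1: derive anc(j,a) via R0 from blue(j,a)
round 2: derive anc(a,c) via R1 from anc(a,a), knows(a,c)
round 2: derive anc(a,e) via R1 from anc(a,j), knows(j,e)
round 2: derive anc(a,g) via R1 from anc(a,j), knows(j,g)
round 2: derive anc(a,i) via R1 from anc(a,h), knows(h,i)
round 2: derive anc(d,i) via R1 from anc(d,h), knows(h,i)
round 2: derive anc(g,a) via R1 from anc(g,g), knows(g,a)
round 2: derive anc(g,d) via R1 from anc(g,g), knows(g,d)
round 2: derive anc(g,e) via R1 from anc(g,c), knows(c,e)
round 2: derive anc(h,e) via R1 from anc(h,c), knows(c,e)
round 2: derive anc(i,e) via R1 from anc(i,j), knows(j,e)
round 2: derive anc(i,g) via R1 from anc(i,j), knows(j,g)
round 2: derive anc(j,c) via R1 from anc(j,a), knows(a,c)
round 3: derive anc(a,d) via R1 from anc(a,e), knows(e,d)
round 3: derive anc(h,d) via R1 from anc(h,e), knows(e,d)
round 3: derive anc(i,a) via R1 from anc(i,g), knows(g,a)
round 3: derive anc(i,d) via R1 from anc(i,e), knows(e,d)
round 3: derive anc(j,e) via R1 from anc(j,c), knows(c,e)
round 4: derive anc(i,c) via R1 from anc(i,a), knows(a,c)
round 4: derive anc(j,d) via R1 from anc(j,e), knows(e,d)

anc(a,c)  [via R1]
  anc(a,a)  [via R0]
    blue(a,a)  [fact]
  knows(a,c)  [fact]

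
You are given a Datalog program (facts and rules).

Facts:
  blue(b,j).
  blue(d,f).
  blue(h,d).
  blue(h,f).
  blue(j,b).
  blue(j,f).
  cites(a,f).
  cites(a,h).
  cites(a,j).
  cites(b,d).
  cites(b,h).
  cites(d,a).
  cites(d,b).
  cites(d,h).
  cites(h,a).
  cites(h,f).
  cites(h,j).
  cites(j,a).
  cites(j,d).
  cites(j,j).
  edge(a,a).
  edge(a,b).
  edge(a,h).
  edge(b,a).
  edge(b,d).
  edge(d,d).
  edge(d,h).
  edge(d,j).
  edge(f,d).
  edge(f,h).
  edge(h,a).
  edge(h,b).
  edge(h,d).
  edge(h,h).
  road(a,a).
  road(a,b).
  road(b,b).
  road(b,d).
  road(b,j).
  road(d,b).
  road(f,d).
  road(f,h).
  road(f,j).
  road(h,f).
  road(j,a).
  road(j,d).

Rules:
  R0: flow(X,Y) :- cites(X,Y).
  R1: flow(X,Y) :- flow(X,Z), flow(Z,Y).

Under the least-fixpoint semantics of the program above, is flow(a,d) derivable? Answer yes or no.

round 1: derive flow(a,f) via R0 from cites(a,f)
round 1: derive flow(a,h) via R0 from cites(a,h)
round 1: derive flow(a,j) via R0 from cites(a,j)
round 1: derive flow(b,d) via R0 from cites(b,d)
round 1: derive flow(b,h) via R0 from cites(b,h)
round 1: derive flow(d,a) via R0 from cites(d,a)
round 1: derive flow(d,b) via R0 from cites(d,b)
round 1: derive flow(d,h) via R0 from cites(d,h)
round 1: derive flow(h,a) via R0 from cites(h,a)
round 1: derive flow(h,f) via R0 from cites(h,f)
round 1: derive flow(h,j) via R0 from cites(h,j)
round 1: derive flow(j,a) via R0 from cites(j,a)
round 1: derive flow(j,d) via R0 from cites(j,d)
round 1: derive flow(j,j) via R0 from cites(j,j)
round 2: derive flow(a,a) via R1 from flow(a,h), flow(h,a)
round 2: derive flow(a,d) via R1 from flow(a,j), flow(j,d)
round 2: derive flow(b,a) via R1 from flow(b,d), flow(d,a)
round 2: derive flow(b,b) via R1 from flow(b,d), flow(d,b)
round 2: derive flow(b,f) via R1 from flow(b,h), flow(h,f)
round 2: derive flow(b,j) via R1 from flow(b,h), flow(h,j)
round 2: derive flow(d,d) via R1 from flow(d,b), flow(b,d)
round 2: derive flow(d,f) via R1 from flow(d,a), flow(a,f)
round 2: derive flow(d,j) via R1 from flow(d,a), flow(a,j)
round 2: derive flow(h,d) via R1 from flow(h,j), flow(j,d)
round 2: derive flow(h,h) via R1 from flow(h,a), flow(a,h)
round 2: derive flow(j,b) via R1 from flow(j,d), flow(d,b)
round 2: derive flow(j,f) via R1 from flow(j,a), flow(a,f)
round 2: derive flow(j,h) via R1 from flow(j,a), flow(a,h)
round 3: derive flow(a,b) via R1 from flow(a,d), flow(d,b)
round 3: derive flow(h,b) via R1 from flow(h,d), flow(d,b)

yes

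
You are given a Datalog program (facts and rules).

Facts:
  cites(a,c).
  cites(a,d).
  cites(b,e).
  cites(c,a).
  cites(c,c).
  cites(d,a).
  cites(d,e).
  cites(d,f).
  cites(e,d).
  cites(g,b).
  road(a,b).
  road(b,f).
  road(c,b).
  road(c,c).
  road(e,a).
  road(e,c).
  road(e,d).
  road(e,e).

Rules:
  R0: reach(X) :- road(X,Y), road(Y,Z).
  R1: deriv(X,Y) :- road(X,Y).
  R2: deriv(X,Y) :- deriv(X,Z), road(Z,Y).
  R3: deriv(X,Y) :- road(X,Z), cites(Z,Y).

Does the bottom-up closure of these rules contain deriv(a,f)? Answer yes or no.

round 1: derive deriv(a,b) via R1 from road(a,b)
round 1: derive deriv(b,f) via R1 from road(b,f)
round 1: derive deriv(c,b) via R1 from road(c,b)
round 1: derive deriv(c,c) via R1 from road(c,c)
round 1: derive deriv(e,a) via R1 from road(e,a)
round 1: derive deriv(e,c) via R1 from road(e,c)
round 1: derive deriv(e,d) via R1 from road(e,d)
round 1: derive deriv(e,e) via R1 from road(e,e)
round 1: derive deriv(a,e) via R3 from road(a,b), cites(b,e)
round 1: derive deriv(c,a) via R3 from road(c,c), cites(c,a)
round 1: derive deriv(c,e) via R3 from road(c,b), cites(b,e)
round 1: derive deriv(e,f) via R3 from road(e,d), cites(d,f)
round 2: derive deriv(a,a) via R2 from deriv(a,e), road(e,a)
round 2: derive deriv(a,c) via R2 from deriv(a,e), road(e,c)
round 2: derive deriv(a,d) via R2 from deriv(a,e), road(e,d)
round 2: derive deriv(a,f) via R2 from deriv(a,b), road(b,f)
round 2: derive deriv(c,d) via R2 from deriv(c,e), road(e,d)
round 2: derive deriv(c,f) via R2 from deriv(c,b), road(b,f)
round 2: derive deriv(e,b) via R2 from deriv(e,a), road(a,b)

yes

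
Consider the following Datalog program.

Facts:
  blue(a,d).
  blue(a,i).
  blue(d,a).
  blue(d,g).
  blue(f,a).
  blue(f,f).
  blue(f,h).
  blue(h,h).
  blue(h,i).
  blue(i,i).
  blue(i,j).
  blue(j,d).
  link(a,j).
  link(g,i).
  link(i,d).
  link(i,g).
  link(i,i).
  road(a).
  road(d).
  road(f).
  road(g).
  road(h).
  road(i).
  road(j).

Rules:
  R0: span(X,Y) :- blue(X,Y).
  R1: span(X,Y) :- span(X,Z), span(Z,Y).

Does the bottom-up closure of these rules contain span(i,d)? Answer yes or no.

yes

round 1: derive span(a,d) via R0 from blue(a,d)
round 1: derive span(a,i) via R0 from blue(a,i)
round 1: derive span(d,a) via R0 from blue(d,a)
round 1: derive span(d,g) via R0 from blue(d,g)
round 1: derive span(f,a) via R0 from blue(f,a)
round 1: derive span(f,f) via R0 from blue(f,f)
round 1: derive span(f,h) via R0 from blue(f,h)
round 1: derive span(h,h) via R0 from blue(h,h)
round 1: derive span(h,i) via R0 from blue(h,i)
round 1: derive span(i,i) via R0 from blue(i,i)
round 1: derive span(i,j) via R0 from blue(i,j)
round 1: derive span(j,d) via R0 from blue(j,d)
round 2: derive span(a,a) via R1 from span(a,d), span(d,a)
round 2: derive span(a,g) via R1 from span(a,d), span(d,g)
round 2: derive span(a,j) via R1 from span(a,i), span(i,j)
round 2: derive span(d,d) via R1 from span(d,a), span(a,d)
round 2: derive span(d,i) via R1 from span(d,a), span(a,i)
round 2: derive span(f,d) via R1 from span(f,a), span(a,d)
round 2: derive span(f,i) via R1 from span(f,a), span(a,i)
round 2: derive span(h,j) via R1 from span(h,i), span(i,j)
round 2: derive span(i,d) via R1 from span(i,j), span(j,d)
round 2: derive span(j,a) via R1 from span(j,d), span(d,a)
round 2: derive span(j,g) via R1 from span(j,d), span(d,g)
round 3: derive span(d,j) via R1 from span(d,a), span(a,j)
round 3: derive span(f,g) via R1 from span(f,a), span(a,g)
round 3: derive span(f,j) via R1 from span(f,a), span(a,j)
round 3: derive span(h,a) via R1 from span(h,j), span(j,a)
round 3: derive span(h,d) via R1 from span(h,i), span(i,d)
round 3: derive span(h,g) via R1 from span(h,j), span(j,g)
round 3: derive span(i,a) via R1 from span(i,d), span(d,a)
round 3: derive span(i,g) via R1 from span(i,d), span(d,g)
round 3: derive span(j,i) via R1 from span(j,a), span(a,i)
round 3: derive span(j,j) via R1 from span(j,a), span(a,j)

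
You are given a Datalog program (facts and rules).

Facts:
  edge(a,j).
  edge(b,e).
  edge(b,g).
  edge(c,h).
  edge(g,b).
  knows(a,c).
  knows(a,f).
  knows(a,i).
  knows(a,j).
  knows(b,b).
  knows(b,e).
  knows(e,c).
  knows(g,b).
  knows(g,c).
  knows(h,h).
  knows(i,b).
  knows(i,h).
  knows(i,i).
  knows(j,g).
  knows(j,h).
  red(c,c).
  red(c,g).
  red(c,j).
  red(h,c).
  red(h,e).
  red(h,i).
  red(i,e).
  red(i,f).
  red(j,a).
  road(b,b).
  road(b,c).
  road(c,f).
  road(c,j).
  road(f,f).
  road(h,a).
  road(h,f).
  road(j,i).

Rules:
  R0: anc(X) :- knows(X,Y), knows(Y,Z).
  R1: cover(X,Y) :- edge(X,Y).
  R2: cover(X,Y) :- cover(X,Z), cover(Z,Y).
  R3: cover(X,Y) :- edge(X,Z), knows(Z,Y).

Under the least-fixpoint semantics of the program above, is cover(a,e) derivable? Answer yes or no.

yes

round 1: derive cover(a,j) via R1 from edge(a,j)
round 1: derive cover(b,e) via R1 from edge(b,e)
round 1: derive cover(b,g) via R1 from edge(b,g)
round 1: derive cover(c,h) via R1 from edge(c,h)
round 1: derive cover(g,b) via R1 from edge(g,b)
round 1: derive cover(a,g) via R3 from edge(a,j), knows(j,g)
round 1: derive cover(a,h) via R3 from edge(a,j), knows(j,h)
round 1: derive cover(b,b) via R3 from edge(b,g), knows(g,b)
round 1: derive cover(b,c) via R3 from edge(b,e), knows(e,c)
round 1: derive cover(g,e) via R3 from edge(g,b), knows(b,e)
round 2: derive cover(a,b) via R2 from cover(a,g), cover(g,b)
round 2: derive cover(a,e) via R2 from cover(a,g), cover(g,e)
round 2: derive cover(b,h) via R2 from cover(b,c), cover(c,h)
round 2: derive cover(g,c) via R2 from cover(g,b), cover(b,c)
round 2: derive cover(g,g) via R2 from cover(g,b), cover(b,g)
round 3: derive cover(a,c) via R2 from cover(a,b), cover(b,c)
round 3: derive cover(g,h) via R2 from cover(g,b), cover(b,h)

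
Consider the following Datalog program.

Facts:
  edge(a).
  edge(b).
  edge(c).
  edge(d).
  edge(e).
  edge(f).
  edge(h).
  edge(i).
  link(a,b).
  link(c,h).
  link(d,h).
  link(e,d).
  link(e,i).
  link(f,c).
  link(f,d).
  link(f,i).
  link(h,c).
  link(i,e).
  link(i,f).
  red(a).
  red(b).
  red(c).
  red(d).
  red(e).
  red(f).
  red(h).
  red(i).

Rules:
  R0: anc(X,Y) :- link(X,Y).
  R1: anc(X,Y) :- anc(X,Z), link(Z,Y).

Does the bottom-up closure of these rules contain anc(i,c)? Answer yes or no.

round 1: derive anc(a,b) via R0 from link(a,b)
round 1: derive anc(c,h) via R0 from link(c,h)
round 1: derive anc(d,h) via R0 from link(d,h)
round 1: derive anc(e,d) via R0 from link(e,d)
round 1: derive anc(e,i) via R0 from link(e,i)
round 1: derive anc(f,c) via R0 from link(f,c)
round 1: derive anc(f,d) via R0 from link(f,d)
round 1: derive anc(f,i) via R0 from link(f,i)
round 1: derive anc(h,c) via R0 from link(h,c)
round 1: derive anc(i,e) via R0 from link(i,e)
round 1: derive anc(i,f) via R0 from link(i,f)
round 2: derive anc(c,c) via R1 from anc(c,h), link(h,c)
round 2: derive anc(d,c) via R1 from anc(d,h), link(h,c)
round 2: derive anc(e,e) via R1 from anc(e,i), link(i,e)
round 2: derive anc(e,f) via R1 from anc(e,i), link(i,f)
round 2: derive anc(e,h) via R1 from anc(e,d), link(d,h)
round 2: derive anc(f,e) via R1 from anc(f,i), link(i,e)
round 2: derive anc(f,f) via R1 from anc(f,i), link(i,f)
round 2: derive anc(f,h) via R1 from anc(f,c), link(c,h)
round 2: derive anc(h,h) via R1 from anc(h,c), link(c,h)
round 2: derive anc(i,c) via R1 from anc(i,f), link(f,c)
round 2: derive anc(i,d) via R1 from anc(i,e), link(e,d)
round 2: derive anc(i,i) via R1 from anc(i,e), link(e,i)
round 3: derive anc(e,c) via R1 from anc(e,f), link(f,c)
round 3: derive anc(i,h) via R1 from anc(i,c), link(c,h)

yes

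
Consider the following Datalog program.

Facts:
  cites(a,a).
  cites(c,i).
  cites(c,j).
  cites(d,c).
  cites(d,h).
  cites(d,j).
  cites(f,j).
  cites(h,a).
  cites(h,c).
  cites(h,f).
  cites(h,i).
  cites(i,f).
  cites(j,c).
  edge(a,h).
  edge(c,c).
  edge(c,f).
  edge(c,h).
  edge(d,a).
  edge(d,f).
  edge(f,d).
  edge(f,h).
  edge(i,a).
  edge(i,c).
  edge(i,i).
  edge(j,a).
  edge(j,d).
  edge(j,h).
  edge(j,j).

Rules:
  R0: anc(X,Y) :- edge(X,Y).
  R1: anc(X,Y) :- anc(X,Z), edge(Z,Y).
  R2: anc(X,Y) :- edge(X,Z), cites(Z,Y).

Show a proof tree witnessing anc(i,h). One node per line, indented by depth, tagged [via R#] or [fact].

anc(i,h)  [via R1]
  anc(i,a)  [via R0]
    edge(i,a)  [fact]
  edge(a,h)  [fact]

round 1: derive anc(a,h) via R0 from edge(a,h)
round 1: derive anc(c,c) via R0 from edge(c,c)
round 1: derive anc(c,f) via R0 from edge(c,f)
round 1: derive anc(c,h) via R0 from edge(c,h)
round 1: derive anc(d,a) via R0 from edge(d,a)
round 1: derive anc(d,f) via R0 from edge(d,f)
round 1: derive anc(f,d) via R0 from edge(f,d)
round 1: derive anc(f,h) via R0 from edge(f,h)
round 1: derive anc(i,a) via R0 from edge(i,a)
round 1: derive anc(i,c) via R0 from edge(i,c)
round 1: derive anc(i,i) via R0 from edge(i,i)
round 1: derive anc(j,a) via R0 from edge(j,a)
round 1: derive anc(j,d) via R0 from edge(j,d)
round 1: derive anc(j,h) via R0 from edge(j,h)
round 1: derive anc(j,j) via R0 from edge(j,j)
round 1: derive anc(a,a) via R2 from edge(a,h), cites(h,a)
round 1: derive anc(a,c) via R2 from edge(a,h), cites(h,c)
round 1: derive anc(a,f) via R2 from edge(a,h), cites(h,f)
round 1: derive anc(a,i) via R2 from edge(a,h), cites(h,i)
round 1: derive anc(c,a) via R2 from edge(c,h), cites(h,a)
round 1: derive anc(c,i) via R2 from edge(c,c), cites(c,i)
round 1: derive anc(c,j) via R2 from edge(c,c), cites(c,j)
round 1: derive anc(d,j) via R2 from edge(d,f), cites(f,j)
round 1: derive anc(f,a) via R2 from edge(f,h), cites(h,a)
round 1: derive anc(f,c) via R2 from edge(f,d), cites(d,c)
round 1: derive anc(f,f) via R2 from edge(f,h), cites(h,f)
round 1: derive anc(f,i) via R2 from edge(f,h), cites(h,i)
round 1: derive anc(f,j) via R2 from edge(f,d), cites(d,j)
round 1: derive anc(i,f) via R2 from edge(i,i), cites(i,f)
round 1: derive anc(i,j) via R2 from edge(i,c), cites(c,j)
round 1: derive anc(j,c) via R2 from edge(j,d), cites(d,c)
round 1: derive anc(j,f) via R2 from edge(j,h), cites(h,f)
round 1: derive anc(j,i) via R2 from edge(j,h), cites(h,i)
round 2: derive anc(a,d) via R1 from anc(a,f), edge(f,d)
round 2: derive anc(c,d) via R1 from anc(c,f), edge(f,d)
round 2: derive anc(d,d) via R1 from anc(d,f), edge(f,d)
round 2: derive anc(d,h) via R1 from anc(d,a), edge(a,h)
round 2: derive anc(i,d) via R1 from anc(i,f), edge(f,d)
round 2: derive anc(i,h) via R1 from anc(i,a), edge(a,h)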